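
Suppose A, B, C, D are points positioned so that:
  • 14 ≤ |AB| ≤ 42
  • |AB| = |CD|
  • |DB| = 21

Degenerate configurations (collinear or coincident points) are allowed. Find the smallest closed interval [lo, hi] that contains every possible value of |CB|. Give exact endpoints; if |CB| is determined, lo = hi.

|CB| ∈ [0, 63]  (≈ [0.0000, 63.0000])

|AB| ∈ [14, 42]
|BD| ∈ {21}
|CD| ∈ [14, 42]
|AD| ∈ [0, 63]
|BC| ∈ [0, 63]
|AC| ∈ [0, 105]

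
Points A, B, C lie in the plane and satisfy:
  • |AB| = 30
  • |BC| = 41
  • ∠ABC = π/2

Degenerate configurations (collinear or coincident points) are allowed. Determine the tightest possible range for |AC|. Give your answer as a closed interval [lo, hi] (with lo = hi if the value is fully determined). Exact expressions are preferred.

|AC| = √(2581)  (≈ 50.8035)

|AB| ∈ {30}
|BC| ∈ {41}
|AC| ∈ {√(2581)}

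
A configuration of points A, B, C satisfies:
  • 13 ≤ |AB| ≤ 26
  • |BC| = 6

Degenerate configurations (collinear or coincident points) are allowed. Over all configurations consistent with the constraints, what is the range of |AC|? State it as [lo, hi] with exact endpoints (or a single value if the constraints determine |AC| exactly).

|AB| ∈ [13, 26]
|BC| ∈ {6}
|AC| ∈ [7, 32]

|AC| ∈ [7, 32]  (≈ [7.0000, 32.0000])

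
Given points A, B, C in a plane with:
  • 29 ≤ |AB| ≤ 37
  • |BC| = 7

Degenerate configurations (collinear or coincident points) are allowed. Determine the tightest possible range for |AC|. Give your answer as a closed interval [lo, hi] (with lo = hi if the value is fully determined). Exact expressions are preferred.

|AC| ∈ [22, 44]  (≈ [22.0000, 44.0000])

|AB| ∈ [29, 37]
|BC| ∈ {7}
|AC| ∈ [22, 44]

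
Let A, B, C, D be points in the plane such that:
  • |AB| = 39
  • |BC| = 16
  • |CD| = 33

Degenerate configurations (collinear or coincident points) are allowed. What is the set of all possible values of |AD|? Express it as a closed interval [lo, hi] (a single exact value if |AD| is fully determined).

|AB| ∈ {39}
|BC| ∈ {16}
|CD| ∈ {33}
|AC| ∈ [23, 55]
|BD| ∈ [17, 49]
|AD| ∈ [0, 88]

|AD| ∈ [0, 88]  (≈ [0.0000, 88.0000])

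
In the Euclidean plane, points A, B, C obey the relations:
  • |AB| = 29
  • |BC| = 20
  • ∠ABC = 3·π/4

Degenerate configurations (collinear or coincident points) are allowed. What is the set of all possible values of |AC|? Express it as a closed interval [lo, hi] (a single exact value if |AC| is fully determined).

|AB| ∈ {29}
|BC| ∈ {20}
|AC| ∈ {√(580·√(2) + 1241)}

|AC| = √(580·√(2) + 1241)  (≈ 45.4009)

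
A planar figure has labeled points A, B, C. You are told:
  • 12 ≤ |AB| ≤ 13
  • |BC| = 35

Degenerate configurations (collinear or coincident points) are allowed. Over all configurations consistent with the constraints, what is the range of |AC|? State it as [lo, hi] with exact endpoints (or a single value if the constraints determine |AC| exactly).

|AB| ∈ [12, 13]
|BC| ∈ {35}
|AC| ∈ [22, 48]

|AC| ∈ [22, 48]  (≈ [22.0000, 48.0000])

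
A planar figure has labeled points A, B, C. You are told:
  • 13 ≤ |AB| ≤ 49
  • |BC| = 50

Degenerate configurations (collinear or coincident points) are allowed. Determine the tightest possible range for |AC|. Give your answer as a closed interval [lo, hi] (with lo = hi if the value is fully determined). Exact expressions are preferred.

|AB| ∈ [13, 49]
|BC| ∈ {50}
|AC| ∈ [1, 99]

|AC| ∈ [1, 99]  (≈ [1.0000, 99.0000])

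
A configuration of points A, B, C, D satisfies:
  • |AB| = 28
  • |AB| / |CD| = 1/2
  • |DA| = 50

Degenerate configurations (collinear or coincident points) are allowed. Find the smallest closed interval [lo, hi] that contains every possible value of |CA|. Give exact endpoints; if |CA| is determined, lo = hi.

|AB| ∈ {28}
|AD| ∈ {50}
|CD| ∈ {56}
|BD| ∈ [22, 78]
|AC| ∈ [6, 106]
|BC| ∈ [0, 134]

|CA| ∈ [6, 106]  (≈ [6.0000, 106.0000])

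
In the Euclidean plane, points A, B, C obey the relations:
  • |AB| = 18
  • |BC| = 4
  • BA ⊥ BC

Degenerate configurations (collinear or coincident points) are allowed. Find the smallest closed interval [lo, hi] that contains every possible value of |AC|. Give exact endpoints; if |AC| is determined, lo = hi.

|AC| = 2·√(85)  (≈ 18.4391)

|AB| ∈ {18}
|BC| ∈ {4}
|AC| ∈ {2·√(85)}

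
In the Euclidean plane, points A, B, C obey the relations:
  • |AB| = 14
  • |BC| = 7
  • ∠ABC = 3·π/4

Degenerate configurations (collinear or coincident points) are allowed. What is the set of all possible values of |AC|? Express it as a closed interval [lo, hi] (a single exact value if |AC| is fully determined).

|AB| ∈ {14}
|BC| ∈ {7}
|AC| ∈ {7·√(2·√(2) + 5)}

|AC| = 7·√(2·√(2) + 5)  (≈ 19.5855)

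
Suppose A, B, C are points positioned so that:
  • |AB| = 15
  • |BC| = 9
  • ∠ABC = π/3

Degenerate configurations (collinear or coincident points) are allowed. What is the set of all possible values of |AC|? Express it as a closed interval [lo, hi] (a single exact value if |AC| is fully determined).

|AC| = 3·√(19)  (≈ 13.0767)

|AB| ∈ {15}
|BC| ∈ {9}
|AC| ∈ {3·√(19)}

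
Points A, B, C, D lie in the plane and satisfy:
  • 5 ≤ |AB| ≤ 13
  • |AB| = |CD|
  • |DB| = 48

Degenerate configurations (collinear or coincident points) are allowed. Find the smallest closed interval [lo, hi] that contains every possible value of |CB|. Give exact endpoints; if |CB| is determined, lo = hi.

|CB| ∈ [35, 61]  (≈ [35.0000, 61.0000])

|AB| ∈ [5, 13]
|BD| ∈ {48}
|CD| ∈ [5, 13]
|AD| ∈ [35, 61]
|BC| ∈ [35, 61]
|AC| ∈ [22, 74]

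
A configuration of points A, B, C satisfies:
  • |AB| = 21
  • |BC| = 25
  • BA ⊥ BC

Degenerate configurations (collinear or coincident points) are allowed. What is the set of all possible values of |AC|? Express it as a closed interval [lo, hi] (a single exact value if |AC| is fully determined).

|AC| = √(1066)  (≈ 32.6497)

|AB| ∈ {21}
|BC| ∈ {25}
|AC| ∈ {√(1066)}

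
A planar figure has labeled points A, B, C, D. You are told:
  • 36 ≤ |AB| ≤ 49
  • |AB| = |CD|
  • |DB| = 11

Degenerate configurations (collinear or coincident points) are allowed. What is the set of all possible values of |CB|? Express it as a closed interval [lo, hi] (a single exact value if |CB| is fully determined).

|CB| ∈ [25, 60]  (≈ [25.0000, 60.0000])

|AB| ∈ [36, 49]
|BD| ∈ {11}
|CD| ∈ [36, 49]
|AD| ∈ [25, 60]
|BC| ∈ [25, 60]
|AC| ∈ [0, 109]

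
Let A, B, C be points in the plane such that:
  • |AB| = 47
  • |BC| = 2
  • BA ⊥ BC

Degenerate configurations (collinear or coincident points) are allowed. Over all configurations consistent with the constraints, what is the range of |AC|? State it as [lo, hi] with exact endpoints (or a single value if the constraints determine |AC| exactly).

|AC| = √(2213)  (≈ 47.0425)

|AB| ∈ {47}
|BC| ∈ {2}
|AC| ∈ {√(2213)}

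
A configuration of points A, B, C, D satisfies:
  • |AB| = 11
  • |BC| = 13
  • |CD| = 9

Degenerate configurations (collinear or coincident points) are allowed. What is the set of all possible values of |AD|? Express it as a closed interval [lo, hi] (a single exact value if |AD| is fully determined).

|AB| ∈ {11}
|BC| ∈ {13}
|CD| ∈ {9}
|AC| ∈ [2, 24]
|BD| ∈ [4, 22]
|AD| ∈ [0, 33]

|AD| ∈ [0, 33]  (≈ [0.0000, 33.0000])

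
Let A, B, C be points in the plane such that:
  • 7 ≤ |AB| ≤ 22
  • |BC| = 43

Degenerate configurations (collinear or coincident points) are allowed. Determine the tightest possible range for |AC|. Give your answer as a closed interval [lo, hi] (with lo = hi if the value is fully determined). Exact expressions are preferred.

|AB| ∈ [7, 22]
|BC| ∈ {43}
|AC| ∈ [21, 65]

|AC| ∈ [21, 65]  (≈ [21.0000, 65.0000])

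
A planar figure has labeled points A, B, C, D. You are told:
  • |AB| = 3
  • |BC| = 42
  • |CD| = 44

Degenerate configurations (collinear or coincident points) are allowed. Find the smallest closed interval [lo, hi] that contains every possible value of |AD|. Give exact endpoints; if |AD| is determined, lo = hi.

|AD| ∈ [0, 89]  (≈ [0.0000, 89.0000])

|AB| ∈ {3}
|BC| ∈ {42}
|CD| ∈ {44}
|AC| ∈ [39, 45]
|BD| ∈ [2, 86]
|AD| ∈ [0, 89]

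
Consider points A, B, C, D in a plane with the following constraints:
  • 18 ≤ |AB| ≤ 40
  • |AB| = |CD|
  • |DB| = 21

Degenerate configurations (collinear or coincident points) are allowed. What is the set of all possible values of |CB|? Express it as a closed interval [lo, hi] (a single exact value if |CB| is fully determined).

|CB| ∈ [0, 61]  (≈ [0.0000, 61.0000])

|AB| ∈ [18, 40]
|BD| ∈ {21}
|CD| ∈ [18, 40]
|AD| ∈ [0, 61]
|BC| ∈ [0, 61]
|AC| ∈ [0, 101]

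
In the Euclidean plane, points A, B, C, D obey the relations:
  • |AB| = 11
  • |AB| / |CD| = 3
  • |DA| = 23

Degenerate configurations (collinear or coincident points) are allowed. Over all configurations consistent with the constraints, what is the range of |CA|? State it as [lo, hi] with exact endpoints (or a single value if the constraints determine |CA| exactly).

|AB| ∈ {11}
|AD| ∈ {23}
|CD| ∈ {11/3}
|BD| ∈ [12, 34]
|AC| ∈ [58/3, 80/3]
|BC| ∈ [25/3, 113/3]

|CA| ∈ [58/3, 80/3]  (≈ [19.3333, 26.6667])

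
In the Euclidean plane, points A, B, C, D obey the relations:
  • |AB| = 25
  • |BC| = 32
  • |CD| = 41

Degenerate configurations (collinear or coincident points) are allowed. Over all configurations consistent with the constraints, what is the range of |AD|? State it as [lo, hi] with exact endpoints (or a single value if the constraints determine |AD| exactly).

|AD| ∈ [0, 98]  (≈ [0.0000, 98.0000])

|AB| ∈ {25}
|BC| ∈ {32}
|CD| ∈ {41}
|AC| ∈ [7, 57]
|BD| ∈ [9, 73]
|AD| ∈ [0, 98]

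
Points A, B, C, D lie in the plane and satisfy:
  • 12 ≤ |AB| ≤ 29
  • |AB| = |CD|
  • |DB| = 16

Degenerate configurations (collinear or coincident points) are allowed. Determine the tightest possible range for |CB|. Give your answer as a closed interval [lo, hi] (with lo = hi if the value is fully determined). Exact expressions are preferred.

|AB| ∈ [12, 29]
|BD| ∈ {16}
|CD| ∈ [12, 29]
|AD| ∈ [0, 45]
|BC| ∈ [0, 45]
|AC| ∈ [0, 74]

|CB| ∈ [0, 45]  (≈ [0.0000, 45.0000])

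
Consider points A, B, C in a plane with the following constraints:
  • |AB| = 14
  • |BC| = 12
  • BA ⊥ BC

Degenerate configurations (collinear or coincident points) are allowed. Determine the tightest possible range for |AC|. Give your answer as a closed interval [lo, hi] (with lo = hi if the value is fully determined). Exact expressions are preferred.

|AC| = 2·√(85)  (≈ 18.4391)

|AB| ∈ {14}
|BC| ∈ {12}
|AC| ∈ {2·√(85)}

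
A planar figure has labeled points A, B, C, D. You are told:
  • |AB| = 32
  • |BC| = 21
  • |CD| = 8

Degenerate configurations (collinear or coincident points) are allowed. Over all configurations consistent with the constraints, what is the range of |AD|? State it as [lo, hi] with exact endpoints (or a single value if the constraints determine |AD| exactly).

|AD| ∈ [3, 61]  (≈ [3.0000, 61.0000])

|AB| ∈ {32}
|BC| ∈ {21}
|CD| ∈ {8}
|AC| ∈ [11, 53]
|BD| ∈ [13, 29]
|AD| ∈ [3, 61]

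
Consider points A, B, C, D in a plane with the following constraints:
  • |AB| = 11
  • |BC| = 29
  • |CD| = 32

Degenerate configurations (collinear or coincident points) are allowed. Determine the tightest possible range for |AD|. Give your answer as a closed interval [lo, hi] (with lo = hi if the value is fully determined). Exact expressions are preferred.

|AD| ∈ [0, 72]  (≈ [0.0000, 72.0000])

|AB| ∈ {11}
|BC| ∈ {29}
|CD| ∈ {32}
|AC| ∈ [18, 40]
|BD| ∈ [3, 61]
|AD| ∈ [0, 72]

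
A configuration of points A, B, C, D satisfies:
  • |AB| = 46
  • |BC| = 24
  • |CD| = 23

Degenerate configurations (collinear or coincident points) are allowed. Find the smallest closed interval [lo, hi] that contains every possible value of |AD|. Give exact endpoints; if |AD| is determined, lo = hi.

|AD| ∈ [0, 93]  (≈ [0.0000, 93.0000])

|AB| ∈ {46}
|BC| ∈ {24}
|CD| ∈ {23}
|AC| ∈ [22, 70]
|BD| ∈ [1, 47]
|AD| ∈ [0, 93]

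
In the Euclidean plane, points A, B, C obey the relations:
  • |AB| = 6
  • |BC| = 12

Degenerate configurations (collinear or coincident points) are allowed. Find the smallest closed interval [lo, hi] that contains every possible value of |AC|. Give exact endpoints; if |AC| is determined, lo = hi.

|AB| ∈ {6}
|BC| ∈ {12}
|AC| ∈ [6, 18]

|AC| ∈ [6, 18]  (≈ [6.0000, 18.0000])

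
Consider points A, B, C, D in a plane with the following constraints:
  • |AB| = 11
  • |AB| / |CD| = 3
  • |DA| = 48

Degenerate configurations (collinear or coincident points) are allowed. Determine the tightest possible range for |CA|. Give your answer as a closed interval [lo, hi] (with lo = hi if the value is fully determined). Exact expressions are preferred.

|CA| ∈ [133/3, 155/3]  (≈ [44.3333, 51.6667])

|AB| ∈ {11}
|AD| ∈ {48}
|CD| ∈ {11/3}
|BD| ∈ [37, 59]
|AC| ∈ [133/3, 155/3]
|BC| ∈ [100/3, 188/3]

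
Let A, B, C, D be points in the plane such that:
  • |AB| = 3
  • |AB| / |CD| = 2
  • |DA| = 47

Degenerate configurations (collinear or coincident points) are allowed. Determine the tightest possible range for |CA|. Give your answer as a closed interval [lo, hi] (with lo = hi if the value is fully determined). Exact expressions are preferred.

|AB| ∈ {3}
|AD| ∈ {47}
|CD| ∈ {3/2}
|BD| ∈ [44, 50]
|AC| ∈ [91/2, 97/2]
|BC| ∈ [85/2, 103/2]

|CA| ∈ [91/2, 97/2]  (≈ [45.5000, 48.5000])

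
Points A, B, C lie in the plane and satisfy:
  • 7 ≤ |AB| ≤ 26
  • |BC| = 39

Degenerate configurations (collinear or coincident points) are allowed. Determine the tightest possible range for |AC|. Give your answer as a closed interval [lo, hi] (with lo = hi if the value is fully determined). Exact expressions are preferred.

|AC| ∈ [13, 65]  (≈ [13.0000, 65.0000])

|AB| ∈ [7, 26]
|BC| ∈ {39}
|AC| ∈ [13, 65]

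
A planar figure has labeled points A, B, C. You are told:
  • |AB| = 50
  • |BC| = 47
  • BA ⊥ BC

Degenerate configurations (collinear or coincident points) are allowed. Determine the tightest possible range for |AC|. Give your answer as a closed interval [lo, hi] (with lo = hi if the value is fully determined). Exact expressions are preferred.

|AC| = √(4709)  (≈ 68.6222)

|AB| ∈ {50}
|BC| ∈ {47}
|AC| ∈ {√(4709)}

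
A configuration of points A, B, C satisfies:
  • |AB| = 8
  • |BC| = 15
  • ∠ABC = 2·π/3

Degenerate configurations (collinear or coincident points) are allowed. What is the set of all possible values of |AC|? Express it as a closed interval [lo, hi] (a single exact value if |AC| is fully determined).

|AC| = √(409)  (≈ 20.2237)

|AB| ∈ {8}
|BC| ∈ {15}
|AC| ∈ {√(409)}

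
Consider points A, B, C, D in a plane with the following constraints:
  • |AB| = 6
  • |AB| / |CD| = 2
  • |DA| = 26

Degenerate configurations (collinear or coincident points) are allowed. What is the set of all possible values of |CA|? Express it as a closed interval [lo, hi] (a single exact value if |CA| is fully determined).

|AB| ∈ {6}
|AD| ∈ {26}
|CD| ∈ {3}
|BD| ∈ [20, 32]
|AC| ∈ [23, 29]
|BC| ∈ [17, 35]

|CA| ∈ [23, 29]  (≈ [23.0000, 29.0000])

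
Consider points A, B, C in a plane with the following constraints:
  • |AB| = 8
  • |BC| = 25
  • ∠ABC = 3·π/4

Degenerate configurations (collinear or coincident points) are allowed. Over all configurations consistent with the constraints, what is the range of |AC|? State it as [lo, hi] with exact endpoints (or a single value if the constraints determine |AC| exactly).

|AC| = √(200·√(2) + 689)  (≈ 31.1744)

|AB| ∈ {8}
|BC| ∈ {25}
|AC| ∈ {√(200·√(2) + 689)}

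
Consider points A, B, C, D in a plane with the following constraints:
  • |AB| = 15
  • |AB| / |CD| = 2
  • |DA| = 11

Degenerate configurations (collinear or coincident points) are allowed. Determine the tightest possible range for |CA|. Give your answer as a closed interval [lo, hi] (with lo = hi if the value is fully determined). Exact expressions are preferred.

|AB| ∈ {15}
|AD| ∈ {11}
|CD| ∈ {15/2}
|BD| ∈ [4, 26]
|AC| ∈ [7/2, 37/2]
|BC| ∈ [0, 67/2]

|CA| ∈ [7/2, 37/2]  (≈ [3.5000, 18.5000])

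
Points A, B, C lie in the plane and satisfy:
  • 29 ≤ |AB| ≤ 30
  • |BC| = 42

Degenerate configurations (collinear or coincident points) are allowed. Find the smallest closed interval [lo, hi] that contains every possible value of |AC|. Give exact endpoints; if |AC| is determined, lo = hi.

|AB| ∈ [29, 30]
|BC| ∈ {42}
|AC| ∈ [12, 72]

|AC| ∈ [12, 72]  (≈ [12.0000, 72.0000])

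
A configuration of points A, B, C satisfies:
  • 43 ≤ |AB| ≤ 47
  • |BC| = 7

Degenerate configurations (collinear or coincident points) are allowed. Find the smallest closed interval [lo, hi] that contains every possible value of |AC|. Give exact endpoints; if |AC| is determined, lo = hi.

|AC| ∈ [36, 54]  (≈ [36.0000, 54.0000])

|AB| ∈ [43, 47]
|BC| ∈ {7}
|AC| ∈ [36, 54]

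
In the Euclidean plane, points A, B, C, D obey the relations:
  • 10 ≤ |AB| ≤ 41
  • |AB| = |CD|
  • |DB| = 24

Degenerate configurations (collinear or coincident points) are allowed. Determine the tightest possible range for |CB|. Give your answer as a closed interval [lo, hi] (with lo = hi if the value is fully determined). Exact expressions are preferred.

|CB| ∈ [0, 65]  (≈ [0.0000, 65.0000])

|AB| ∈ [10, 41]
|BD| ∈ {24}
|CD| ∈ [10, 41]
|AD| ∈ [0, 65]
|BC| ∈ [0, 65]
|AC| ∈ [0, 106]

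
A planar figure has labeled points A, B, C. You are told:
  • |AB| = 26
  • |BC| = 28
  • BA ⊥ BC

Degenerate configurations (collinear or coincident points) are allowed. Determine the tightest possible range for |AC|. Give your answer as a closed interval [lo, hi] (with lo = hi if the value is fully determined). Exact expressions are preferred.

|AC| = 2·√(365)  (≈ 38.2099)

|AB| ∈ {26}
|BC| ∈ {28}
|AC| ∈ {2·√(365)}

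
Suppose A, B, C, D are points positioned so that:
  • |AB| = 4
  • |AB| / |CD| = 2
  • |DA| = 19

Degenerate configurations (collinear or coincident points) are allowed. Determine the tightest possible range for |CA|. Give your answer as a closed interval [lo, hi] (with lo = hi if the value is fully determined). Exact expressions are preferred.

|CA| ∈ [17, 21]  (≈ [17.0000, 21.0000])

|AB| ∈ {4}
|AD| ∈ {19}
|CD| ∈ {2}
|BD| ∈ [15, 23]
|AC| ∈ [17, 21]
|BC| ∈ [13, 25]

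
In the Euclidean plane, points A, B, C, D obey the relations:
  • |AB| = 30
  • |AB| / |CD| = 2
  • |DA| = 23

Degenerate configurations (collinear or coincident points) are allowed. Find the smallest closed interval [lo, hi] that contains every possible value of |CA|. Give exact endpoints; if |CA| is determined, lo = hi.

|AB| ∈ {30}
|AD| ∈ {23}
|CD| ∈ {15}
|BD| ∈ [7, 53]
|AC| ∈ [8, 38]
|BC| ∈ [0, 68]

|CA| ∈ [8, 38]  (≈ [8.0000, 38.0000])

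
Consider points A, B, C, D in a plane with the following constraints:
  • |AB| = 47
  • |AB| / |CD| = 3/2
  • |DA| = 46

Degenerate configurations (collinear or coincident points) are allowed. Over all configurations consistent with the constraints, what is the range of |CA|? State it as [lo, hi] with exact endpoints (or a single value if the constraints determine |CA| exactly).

|CA| ∈ [44/3, 232/3]  (≈ [14.6667, 77.3333])

|AB| ∈ {47}
|AD| ∈ {46}
|CD| ∈ {94/3}
|BD| ∈ [1, 93]
|AC| ∈ [44/3, 232/3]
|BC| ∈ [0, 373/3]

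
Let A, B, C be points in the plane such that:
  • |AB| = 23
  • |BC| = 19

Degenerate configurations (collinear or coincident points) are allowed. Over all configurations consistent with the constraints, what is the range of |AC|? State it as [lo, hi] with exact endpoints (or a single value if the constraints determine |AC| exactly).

|AC| ∈ [4, 42]  (≈ [4.0000, 42.0000])

|AB| ∈ {23}
|BC| ∈ {19}
|AC| ∈ [4, 42]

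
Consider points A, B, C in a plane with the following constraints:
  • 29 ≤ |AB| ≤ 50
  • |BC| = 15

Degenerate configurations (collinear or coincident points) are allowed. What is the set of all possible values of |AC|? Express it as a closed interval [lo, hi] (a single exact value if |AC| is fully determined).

|AB| ∈ [29, 50]
|BC| ∈ {15}
|AC| ∈ [14, 65]

|AC| ∈ [14, 65]  (≈ [14.0000, 65.0000])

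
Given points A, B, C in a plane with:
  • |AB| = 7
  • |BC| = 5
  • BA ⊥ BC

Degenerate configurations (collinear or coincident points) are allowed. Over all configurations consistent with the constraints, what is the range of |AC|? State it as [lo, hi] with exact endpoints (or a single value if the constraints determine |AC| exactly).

|AC| = √(74)  (≈ 8.6023)

|AB| ∈ {7}
|BC| ∈ {5}
|AC| ∈ {√(74)}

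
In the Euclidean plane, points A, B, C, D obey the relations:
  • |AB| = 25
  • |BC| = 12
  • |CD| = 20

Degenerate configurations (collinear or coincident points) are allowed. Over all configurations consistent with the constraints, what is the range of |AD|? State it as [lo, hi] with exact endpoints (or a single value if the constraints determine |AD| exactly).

|AD| ∈ [0, 57]  (≈ [0.0000, 57.0000])

|AB| ∈ {25}
|BC| ∈ {12}
|CD| ∈ {20}
|AC| ∈ [13, 37]
|BD| ∈ [8, 32]
|AD| ∈ [0, 57]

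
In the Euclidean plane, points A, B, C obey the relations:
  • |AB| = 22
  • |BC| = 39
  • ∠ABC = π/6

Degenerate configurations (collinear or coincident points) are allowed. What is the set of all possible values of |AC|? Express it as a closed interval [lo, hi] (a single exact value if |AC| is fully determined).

|AC| = √(2005 - 858·√(3))  (≈ 22.7794)

|AB| ∈ {22}
|BC| ∈ {39}
|AC| ∈ {√(2005 - 858·√(3))}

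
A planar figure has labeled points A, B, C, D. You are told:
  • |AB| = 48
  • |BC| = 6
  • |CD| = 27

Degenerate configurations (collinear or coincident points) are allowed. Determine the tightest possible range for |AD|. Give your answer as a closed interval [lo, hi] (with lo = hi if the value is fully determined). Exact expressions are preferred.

|AD| ∈ [15, 81]  (≈ [15.0000, 81.0000])

|AB| ∈ {48}
|BC| ∈ {6}
|CD| ∈ {27}
|AC| ∈ [42, 54]
|BD| ∈ [21, 33]
|AD| ∈ [15, 81]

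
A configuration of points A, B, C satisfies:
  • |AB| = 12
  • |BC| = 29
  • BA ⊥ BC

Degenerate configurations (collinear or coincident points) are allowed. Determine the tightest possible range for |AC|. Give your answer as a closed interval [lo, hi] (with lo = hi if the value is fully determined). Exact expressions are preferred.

|AB| ∈ {12}
|BC| ∈ {29}
|AC| ∈ {√(985)}

|AC| = √(985)  (≈ 31.3847)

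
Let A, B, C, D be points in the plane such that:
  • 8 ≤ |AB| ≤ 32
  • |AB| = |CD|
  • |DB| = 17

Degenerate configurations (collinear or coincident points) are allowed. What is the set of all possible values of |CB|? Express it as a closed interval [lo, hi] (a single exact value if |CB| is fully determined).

|AB| ∈ [8, 32]
|BD| ∈ {17}
|CD| ∈ [8, 32]
|AD| ∈ [0, 49]
|BC| ∈ [0, 49]
|AC| ∈ [0, 81]

|CB| ∈ [0, 49]  (≈ [0.0000, 49.0000])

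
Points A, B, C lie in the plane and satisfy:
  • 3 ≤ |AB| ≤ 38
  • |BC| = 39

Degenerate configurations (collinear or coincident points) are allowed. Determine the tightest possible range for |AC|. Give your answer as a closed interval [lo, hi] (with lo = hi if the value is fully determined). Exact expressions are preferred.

|AC| ∈ [1, 77]  (≈ [1.0000, 77.0000])

|AB| ∈ [3, 38]
|BC| ∈ {39}
|AC| ∈ [1, 77]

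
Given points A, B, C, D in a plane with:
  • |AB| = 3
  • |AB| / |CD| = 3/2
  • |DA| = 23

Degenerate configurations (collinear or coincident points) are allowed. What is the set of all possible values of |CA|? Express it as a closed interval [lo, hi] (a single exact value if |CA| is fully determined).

|AB| ∈ {3}
|AD| ∈ {23}
|CD| ∈ {2}
|BD| ∈ [20, 26]
|AC| ∈ [21, 25]
|BC| ∈ [18, 28]

|CA| ∈ [21, 25]  (≈ [21.0000, 25.0000])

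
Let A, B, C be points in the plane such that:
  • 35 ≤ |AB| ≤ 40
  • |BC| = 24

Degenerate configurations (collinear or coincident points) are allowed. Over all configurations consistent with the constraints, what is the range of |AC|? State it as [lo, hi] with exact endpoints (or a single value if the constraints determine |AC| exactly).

|AC| ∈ [11, 64]  (≈ [11.0000, 64.0000])

|AB| ∈ [35, 40]
|BC| ∈ {24}
|AC| ∈ [11, 64]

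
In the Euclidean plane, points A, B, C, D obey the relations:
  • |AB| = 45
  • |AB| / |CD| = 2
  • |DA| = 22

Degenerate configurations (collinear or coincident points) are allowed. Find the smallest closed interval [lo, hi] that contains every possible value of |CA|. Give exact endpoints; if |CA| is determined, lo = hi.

|CA| ∈ [1/2, 89/2]  (≈ [0.5000, 44.5000])

|AB| ∈ {45}
|AD| ∈ {22}
|CD| ∈ {45/2}
|BD| ∈ [23, 67]
|AC| ∈ [1/2, 89/2]
|BC| ∈ [1/2, 179/2]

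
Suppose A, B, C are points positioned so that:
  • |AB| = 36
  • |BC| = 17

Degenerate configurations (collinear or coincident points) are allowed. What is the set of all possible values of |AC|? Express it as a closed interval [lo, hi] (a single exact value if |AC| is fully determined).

|AC| ∈ [19, 53]  (≈ [19.0000, 53.0000])

|AB| ∈ {36}
|BC| ∈ {17}
|AC| ∈ [19, 53]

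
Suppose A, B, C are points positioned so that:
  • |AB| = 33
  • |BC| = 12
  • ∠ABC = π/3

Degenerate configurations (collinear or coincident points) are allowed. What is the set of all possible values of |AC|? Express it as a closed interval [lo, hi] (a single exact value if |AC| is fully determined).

|AB| ∈ {33}
|BC| ∈ {12}
|AC| ∈ {3·√(93)}

|AC| = 3·√(93)  (≈ 28.9310)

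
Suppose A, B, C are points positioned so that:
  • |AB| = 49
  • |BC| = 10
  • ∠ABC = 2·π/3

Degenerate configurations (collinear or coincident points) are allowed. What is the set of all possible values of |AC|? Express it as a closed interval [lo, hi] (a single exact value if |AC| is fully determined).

|AC| = √(2991)  (≈ 54.6900)

|AB| ∈ {49}
|BC| ∈ {10}
|AC| ∈ {√(2991)}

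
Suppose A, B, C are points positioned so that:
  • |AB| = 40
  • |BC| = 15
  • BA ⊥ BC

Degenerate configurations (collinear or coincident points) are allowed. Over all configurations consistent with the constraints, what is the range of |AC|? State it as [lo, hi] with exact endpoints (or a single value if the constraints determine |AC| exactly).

|AB| ∈ {40}
|BC| ∈ {15}
|AC| ∈ {5·√(73)}

|AC| = 5·√(73)  (≈ 42.7200)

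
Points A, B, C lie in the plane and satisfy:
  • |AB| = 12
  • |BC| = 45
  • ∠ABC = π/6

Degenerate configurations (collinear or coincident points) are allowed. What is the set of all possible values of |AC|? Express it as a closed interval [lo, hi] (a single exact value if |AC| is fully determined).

|AC| = 3·√(241 - 60·√(3))  (≈ 35.1240)

|AB| ∈ {12}
|BC| ∈ {45}
|AC| ∈ {3·√(241 - 60·√(3))}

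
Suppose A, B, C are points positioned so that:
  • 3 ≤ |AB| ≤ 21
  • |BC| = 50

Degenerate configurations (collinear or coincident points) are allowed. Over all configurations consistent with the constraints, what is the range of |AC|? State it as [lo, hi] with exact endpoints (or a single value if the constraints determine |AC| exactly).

|AB| ∈ [3, 21]
|BC| ∈ {50}
|AC| ∈ [29, 71]

|AC| ∈ [29, 71]  (≈ [29.0000, 71.0000])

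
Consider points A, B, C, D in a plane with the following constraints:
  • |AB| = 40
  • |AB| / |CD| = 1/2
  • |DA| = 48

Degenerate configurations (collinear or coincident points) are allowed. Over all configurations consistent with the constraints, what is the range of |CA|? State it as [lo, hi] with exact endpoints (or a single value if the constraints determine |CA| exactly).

|AB| ∈ {40}
|AD| ∈ {48}
|CD| ∈ {80}
|BD| ∈ [8, 88]
|AC| ∈ [32, 128]
|BC| ∈ [0, 168]

|CA| ∈ [32, 128]  (≈ [32.0000, 128.0000])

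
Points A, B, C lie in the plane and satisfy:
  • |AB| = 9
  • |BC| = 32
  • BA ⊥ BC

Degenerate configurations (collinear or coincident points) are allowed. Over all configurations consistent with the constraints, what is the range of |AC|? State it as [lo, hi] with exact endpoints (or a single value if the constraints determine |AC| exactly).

|AB| ∈ {9}
|BC| ∈ {32}
|AC| ∈ {√(1105)}

|AC| = √(1105)  (≈ 33.2415)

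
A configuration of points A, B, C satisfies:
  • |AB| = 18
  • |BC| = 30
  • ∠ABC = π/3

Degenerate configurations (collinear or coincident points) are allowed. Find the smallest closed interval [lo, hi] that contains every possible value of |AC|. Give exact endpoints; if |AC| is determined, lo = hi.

|AB| ∈ {18}
|BC| ∈ {30}
|AC| ∈ {6·√(19)}

|AC| = 6·√(19)  (≈ 26.1534)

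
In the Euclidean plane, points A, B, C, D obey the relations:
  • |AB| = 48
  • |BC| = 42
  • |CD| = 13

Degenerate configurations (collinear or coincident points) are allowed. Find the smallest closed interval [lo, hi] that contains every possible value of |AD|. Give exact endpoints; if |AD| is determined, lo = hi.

|AB| ∈ {48}
|BC| ∈ {42}
|CD| ∈ {13}
|AC| ∈ [6, 90]
|BD| ∈ [29, 55]
|AD| ∈ [0, 103]

|AD| ∈ [0, 103]  (≈ [0.0000, 103.0000])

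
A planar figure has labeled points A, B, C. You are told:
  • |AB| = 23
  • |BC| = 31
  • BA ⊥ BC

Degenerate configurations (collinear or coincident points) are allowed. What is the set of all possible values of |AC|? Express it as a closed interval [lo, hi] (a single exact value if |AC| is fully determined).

|AC| = √(1490)  (≈ 38.6005)

|AB| ∈ {23}
|BC| ∈ {31}
|AC| ∈ {√(1490)}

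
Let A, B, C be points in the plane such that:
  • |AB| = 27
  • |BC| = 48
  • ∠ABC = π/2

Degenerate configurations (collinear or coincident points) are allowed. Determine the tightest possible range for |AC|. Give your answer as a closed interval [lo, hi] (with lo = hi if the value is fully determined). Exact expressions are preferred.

|AB| ∈ {27}
|BC| ∈ {48}
|AC| ∈ {3·√(337)}

|AC| = 3·√(337)  (≈ 55.0727)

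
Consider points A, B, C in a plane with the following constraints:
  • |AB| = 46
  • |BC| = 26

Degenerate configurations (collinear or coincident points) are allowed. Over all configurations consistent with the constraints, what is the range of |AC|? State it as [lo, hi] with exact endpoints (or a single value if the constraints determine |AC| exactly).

|AB| ∈ {46}
|BC| ∈ {26}
|AC| ∈ [20, 72]

|AC| ∈ [20, 72]  (≈ [20.0000, 72.0000])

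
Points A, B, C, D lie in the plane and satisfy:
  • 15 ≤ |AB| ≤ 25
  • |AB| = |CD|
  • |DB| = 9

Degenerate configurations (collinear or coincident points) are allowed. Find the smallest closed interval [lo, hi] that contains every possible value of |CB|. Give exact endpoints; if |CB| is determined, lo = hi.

|CB| ∈ [6, 34]  (≈ [6.0000, 34.0000])

|AB| ∈ [15, 25]
|BD| ∈ {9}
|CD| ∈ [15, 25]
|AD| ∈ [6, 34]
|BC| ∈ [6, 34]
|AC| ∈ [0, 59]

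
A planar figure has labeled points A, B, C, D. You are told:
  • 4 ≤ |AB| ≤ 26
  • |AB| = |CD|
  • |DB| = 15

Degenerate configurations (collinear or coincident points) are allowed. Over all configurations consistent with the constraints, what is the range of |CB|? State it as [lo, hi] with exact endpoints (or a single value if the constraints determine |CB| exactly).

|CB| ∈ [0, 41]  (≈ [0.0000, 41.0000])

|AB| ∈ [4, 26]
|BD| ∈ {15}
|CD| ∈ [4, 26]
|AD| ∈ [0, 41]
|BC| ∈ [0, 41]
|AC| ∈ [0, 67]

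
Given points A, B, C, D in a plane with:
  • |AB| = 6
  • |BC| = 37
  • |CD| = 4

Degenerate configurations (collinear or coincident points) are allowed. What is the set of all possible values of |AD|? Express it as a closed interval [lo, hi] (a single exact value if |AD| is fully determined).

|AD| ∈ [27, 47]  (≈ [27.0000, 47.0000])

|AB| ∈ {6}
|BC| ∈ {37}
|CD| ∈ {4}
|AC| ∈ [31, 43]
|BD| ∈ [33, 41]
|AD| ∈ [27, 47]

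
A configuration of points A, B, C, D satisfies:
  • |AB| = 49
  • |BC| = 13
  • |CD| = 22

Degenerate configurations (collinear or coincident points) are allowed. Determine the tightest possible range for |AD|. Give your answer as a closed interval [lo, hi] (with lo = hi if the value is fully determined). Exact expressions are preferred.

|AD| ∈ [14, 84]  (≈ [14.0000, 84.0000])

|AB| ∈ {49}
|BC| ∈ {13}
|CD| ∈ {22}
|AC| ∈ [36, 62]
|BD| ∈ [9, 35]
|AD| ∈ [14, 84]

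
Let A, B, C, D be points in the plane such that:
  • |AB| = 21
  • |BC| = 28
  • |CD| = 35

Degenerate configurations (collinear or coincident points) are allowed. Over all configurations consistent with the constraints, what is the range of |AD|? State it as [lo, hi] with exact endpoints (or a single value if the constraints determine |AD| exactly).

|AB| ∈ {21}
|BC| ∈ {28}
|CD| ∈ {35}
|AC| ∈ [7, 49]
|BD| ∈ [7, 63]
|AD| ∈ [0, 84]

|AD| ∈ [0, 84]  (≈ [0.0000, 84.0000])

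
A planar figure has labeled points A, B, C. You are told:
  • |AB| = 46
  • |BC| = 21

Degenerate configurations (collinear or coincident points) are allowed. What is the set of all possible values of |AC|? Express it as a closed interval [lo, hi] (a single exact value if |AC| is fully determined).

|AB| ∈ {46}
|BC| ∈ {21}
|AC| ∈ [25, 67]

|AC| ∈ [25, 67]  (≈ [25.0000, 67.0000])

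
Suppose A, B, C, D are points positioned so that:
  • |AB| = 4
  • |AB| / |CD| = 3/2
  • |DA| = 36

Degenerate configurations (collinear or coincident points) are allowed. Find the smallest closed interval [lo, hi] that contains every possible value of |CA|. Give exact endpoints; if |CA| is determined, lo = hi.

|CA| ∈ [100/3, 116/3]  (≈ [33.3333, 38.6667])

|AB| ∈ {4}
|AD| ∈ {36}
|CD| ∈ {8/3}
|BD| ∈ [32, 40]
|AC| ∈ [100/3, 116/3]
|BC| ∈ [88/3, 128/3]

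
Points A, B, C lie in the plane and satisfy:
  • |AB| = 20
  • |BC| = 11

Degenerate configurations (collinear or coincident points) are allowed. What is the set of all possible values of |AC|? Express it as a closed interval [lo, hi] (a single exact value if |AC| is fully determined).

|AB| ∈ {20}
|BC| ∈ {11}
|AC| ∈ [9, 31]

|AC| ∈ [9, 31]  (≈ [9.0000, 31.0000])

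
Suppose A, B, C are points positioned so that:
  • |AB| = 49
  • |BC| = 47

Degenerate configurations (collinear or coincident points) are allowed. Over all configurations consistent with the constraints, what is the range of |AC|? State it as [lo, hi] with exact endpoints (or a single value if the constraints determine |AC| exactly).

|AC| ∈ [2, 96]  (≈ [2.0000, 96.0000])

|AB| ∈ {49}
|BC| ∈ {47}
|AC| ∈ [2, 96]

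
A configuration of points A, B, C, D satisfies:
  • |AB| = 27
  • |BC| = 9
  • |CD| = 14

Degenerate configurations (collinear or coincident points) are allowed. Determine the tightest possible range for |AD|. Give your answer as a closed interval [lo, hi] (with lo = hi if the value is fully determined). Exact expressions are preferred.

|AB| ∈ {27}
|BC| ∈ {9}
|CD| ∈ {14}
|AC| ∈ [18, 36]
|BD| ∈ [5, 23]
|AD| ∈ [4, 50]

|AD| ∈ [4, 50]  (≈ [4.0000, 50.0000])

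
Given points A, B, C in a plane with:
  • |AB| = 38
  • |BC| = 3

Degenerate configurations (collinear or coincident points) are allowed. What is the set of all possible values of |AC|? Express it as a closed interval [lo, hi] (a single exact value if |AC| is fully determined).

|AC| ∈ [35, 41]  (≈ [35.0000, 41.0000])

|AB| ∈ {38}
|BC| ∈ {3}
|AC| ∈ [35, 41]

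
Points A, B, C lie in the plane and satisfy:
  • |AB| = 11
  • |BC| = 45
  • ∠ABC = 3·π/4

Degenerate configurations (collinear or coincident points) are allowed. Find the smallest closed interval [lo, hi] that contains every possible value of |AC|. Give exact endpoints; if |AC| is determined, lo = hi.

|AB| ∈ {11}
|BC| ∈ {45}
|AC| ∈ {√(495·√(2) + 2146)}

|AC| = √(495·√(2) + 2146)  (≈ 53.3482)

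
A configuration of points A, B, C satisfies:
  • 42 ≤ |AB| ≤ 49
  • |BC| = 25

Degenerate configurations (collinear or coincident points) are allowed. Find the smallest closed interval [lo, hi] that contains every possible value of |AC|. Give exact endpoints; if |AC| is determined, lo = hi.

|AB| ∈ [42, 49]
|BC| ∈ {25}
|AC| ∈ [17, 74]

|AC| ∈ [17, 74]  (≈ [17.0000, 74.0000])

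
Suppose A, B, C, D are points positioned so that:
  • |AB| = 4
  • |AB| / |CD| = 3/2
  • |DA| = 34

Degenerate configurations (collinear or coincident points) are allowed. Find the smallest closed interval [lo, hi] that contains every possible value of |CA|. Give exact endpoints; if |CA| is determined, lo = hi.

|CA| ∈ [94/3, 110/3]  (≈ [31.3333, 36.6667])

|AB| ∈ {4}
|AD| ∈ {34}
|CD| ∈ {8/3}
|BD| ∈ [30, 38]
|AC| ∈ [94/3, 110/3]
|BC| ∈ [82/3, 122/3]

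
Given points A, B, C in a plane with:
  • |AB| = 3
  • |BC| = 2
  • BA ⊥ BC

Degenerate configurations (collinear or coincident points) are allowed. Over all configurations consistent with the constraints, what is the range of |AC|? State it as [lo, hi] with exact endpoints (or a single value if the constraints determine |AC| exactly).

|AC| = √(13)  (≈ 3.6056)

|AB| ∈ {3}
|BC| ∈ {2}
|AC| ∈ {√(13)}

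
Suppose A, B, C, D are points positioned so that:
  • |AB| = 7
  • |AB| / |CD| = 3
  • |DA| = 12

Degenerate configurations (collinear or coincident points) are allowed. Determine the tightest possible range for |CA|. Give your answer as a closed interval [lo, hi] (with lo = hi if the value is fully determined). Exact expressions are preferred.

|CA| ∈ [29/3, 43/3]  (≈ [9.6667, 14.3333])

|AB| ∈ {7}
|AD| ∈ {12}
|CD| ∈ {7/3}
|BD| ∈ [5, 19]
|AC| ∈ [29/3, 43/3]
|BC| ∈ [8/3, 64/3]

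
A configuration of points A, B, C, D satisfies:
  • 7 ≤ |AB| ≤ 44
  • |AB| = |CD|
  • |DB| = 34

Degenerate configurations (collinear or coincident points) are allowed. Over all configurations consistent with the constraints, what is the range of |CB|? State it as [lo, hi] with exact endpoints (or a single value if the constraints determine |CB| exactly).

|AB| ∈ [7, 44]
|BD| ∈ {34}
|CD| ∈ [7, 44]
|AD| ∈ [0, 78]
|BC| ∈ [0, 78]
|AC| ∈ [0, 122]

|CB| ∈ [0, 78]  (≈ [0.0000, 78.0000])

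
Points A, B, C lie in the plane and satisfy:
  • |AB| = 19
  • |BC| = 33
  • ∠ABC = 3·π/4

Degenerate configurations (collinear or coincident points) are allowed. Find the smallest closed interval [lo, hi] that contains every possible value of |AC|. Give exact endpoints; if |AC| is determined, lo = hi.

|AB| ∈ {19}
|BC| ∈ {33}
|AC| ∈ {√(627·√(2) + 1450)}

|AC| = √(627·√(2) + 1450)  (≈ 48.3395)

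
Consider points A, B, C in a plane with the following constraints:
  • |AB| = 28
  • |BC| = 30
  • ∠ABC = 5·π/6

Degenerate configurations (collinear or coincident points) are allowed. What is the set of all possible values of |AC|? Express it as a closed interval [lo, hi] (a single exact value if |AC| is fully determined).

|AB| ∈ {28}
|BC| ∈ {30}
|AC| ∈ {2·√(210·√(3) + 421)}

|AC| = 2·√(210·√(3) + 421)  (≈ 56.0261)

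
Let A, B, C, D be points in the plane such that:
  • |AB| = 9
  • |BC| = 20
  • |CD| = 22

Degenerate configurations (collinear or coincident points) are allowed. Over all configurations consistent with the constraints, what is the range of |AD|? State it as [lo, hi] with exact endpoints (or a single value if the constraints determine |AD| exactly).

|AB| ∈ {9}
|BC| ∈ {20}
|CD| ∈ {22}
|AC| ∈ [11, 29]
|BD| ∈ [2, 42]
|AD| ∈ [0, 51]

|AD| ∈ [0, 51]  (≈ [0.0000, 51.0000])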